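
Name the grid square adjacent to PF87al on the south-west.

Longitude subsquare a = 0; −1 → -1, wraps to 23 = x, carry into square.
Longitude square 8; −1 → 7.
Latitude subsquare l = 11; −1 → 10 = k.

PF77xk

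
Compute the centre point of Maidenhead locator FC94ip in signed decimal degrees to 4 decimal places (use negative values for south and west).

Field F=5, C=2: +5·20° lon, +2·10° lat → SW at lon -80°, lat -70°.
Square 9, 4: +9·2° lon, +4·1° lat → SW at lon -62°, lat -66°.
Subsquare i=8, p=15: +8·0.0833333° lon, +15·0.0416667° lat → SW at lon -61.3333°, lat -65.375°.
Cell spans 0.0833333° lon × 0.0416667° lat. Centre is SW corner plus half of each.
latitude -65.3542, longitude -61.2917.

-65.3542, -61.2917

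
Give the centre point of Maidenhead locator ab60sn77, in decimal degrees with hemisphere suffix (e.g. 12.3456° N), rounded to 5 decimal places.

79.42708° S, 166.43750° W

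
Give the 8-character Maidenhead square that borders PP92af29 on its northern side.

Latitude extended square 9; +1 → 10, wraps to 0, carry into subsquare.
Latitude subsquare f = 5; +1 → 6 = g.
The longitude characters are unchanged.

PP92ag20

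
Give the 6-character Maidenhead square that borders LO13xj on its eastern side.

LO23aj

Longitude subsquare x = 23; +1 → 24, wraps to 0 = a, carry into square.
Longitude square 1; +1 → 2.
The latitude characters are unchanged.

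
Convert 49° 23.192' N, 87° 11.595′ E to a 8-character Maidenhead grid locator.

Shift to the Maidenhead origin (180°W, 90°S): lon 267.19325, lat 139.38653.
Field: lon ⌊267.19325/20⌋ = 13 → N; lat ⌊139.38653/10⌋ = 13 → N.
Square: lon ⌊7.19325/2⌋ = 3; lat ⌊9.38653/1⌋ = 9.
Subsquare: lon ⌊1.19325/0.0833333⌋ = 14 → o; lat ⌊0.38653/0.0416667⌋ = 9 → j.
Extended square: lon ⌊0.02658/0.00833333⌋ = 3; lat ⌊0.01153/0.00416667⌋ = 2.

NN39oj32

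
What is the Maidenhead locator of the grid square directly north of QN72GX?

QN73ga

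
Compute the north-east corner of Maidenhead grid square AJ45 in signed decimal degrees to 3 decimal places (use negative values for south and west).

6.000, -170.000

Field A=0, J=9: +0·20° lon, +9·10° lat → SW at lon -180°, lat 0°.
Square 4, 5: +4·2° lon, +5·1° lat → SW at lon -172°, lat 5°.
Cell spans 2° lon × 1° lat. NE corner is SW corner plus one full cell.
latitude 6.000, longitude -170.000.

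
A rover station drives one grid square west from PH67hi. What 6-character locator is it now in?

Longitude subsquare h = 7; −1 → 6 = g.
The latitude characters are unchanged.

PH67gi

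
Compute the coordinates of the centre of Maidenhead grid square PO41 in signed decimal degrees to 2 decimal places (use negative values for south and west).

51.50, 129.00

Field P=15, O=14: +15·20° lon, +14·10° lat → SW at lon 120°, lat 50°.
Square 4, 1: +4·2° lon, +1·1° lat → SW at lon 128°, lat 51°.
Cell spans 2° lon × 1° lat. Centre is SW corner plus half of each.
latitude 51.50, longitude 129.00.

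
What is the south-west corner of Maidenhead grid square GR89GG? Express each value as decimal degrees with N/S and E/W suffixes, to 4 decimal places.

89.2500° N, 43.5000° W

Field G=6, R=17: +6·20° lon, +17·10° lat → SW at lon -60°, lat 80°.
Square 8, 9: +8·2° lon, +9·1° lat → SW at lon -44°, lat 89°.
Subsquare g=6, g=6: +6·0.0833333° lon, +6·0.0416667° lat → SW at lon -43.5°, lat 89.25°.
latitude 89.2500° N, longitude 43.5000° W.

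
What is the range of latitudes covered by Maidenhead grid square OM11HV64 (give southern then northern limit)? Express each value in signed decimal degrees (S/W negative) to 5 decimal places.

Field O=14, M=12: +14·20° lon, +12·10° lat → SW at lon 100°, lat 30°.
Square 1, 1: +1·2° lon, +1·1° lat → SW at lon 102°, lat 31°.
Subsquare h=7, v=21: +7·0.0833333° lon, +21·0.0416667° lat → SW at lon 102.583°, lat 31.875°.
Extended square 6, 4: +6·0.00833333° lon, +4·0.00416667° lat → SW at lon 102.633°, lat 31.8917°.
Cell spans 0.00833333° lon × 0.00416667° lat.
south 31.89167, north 31.89583.

31.89167, 31.89583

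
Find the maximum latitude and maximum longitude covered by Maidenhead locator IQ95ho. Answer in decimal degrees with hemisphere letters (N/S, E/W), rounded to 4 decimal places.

75.6250° N, 1.3333° W

Field I=8, Q=16: +8·20° lon, +16·10° lat → SW at lon -20°, lat 70°.
Square 9, 5: +9·2° lon, +5·1° lat → SW at lon -2°, lat 75°.
Subsquare h=7, o=14: +7·0.0833333° lon, +14·0.0416667° lat → SW at lon -1.41667°, lat 75.5833°.
Cell spans 0.0833333° lon × 0.0416667° lat. NE corner is SW corner plus one full cell.
latitude 75.6250° N, longitude 1.3333° W.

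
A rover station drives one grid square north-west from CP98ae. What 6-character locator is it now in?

Longitude subsquare a = 0; −1 → -1, wraps to 23 = x, carry into square.
Longitude square 9; −1 → 8.
Latitude subsquare e = 4; +1 → 5 = f.

CP88xf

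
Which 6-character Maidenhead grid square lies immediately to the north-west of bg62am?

Longitude subsquare a = 0; −1 → -1, wraps to 23 = x, carry into square.
Longitude square 6; −1 → 5.
Latitude subsquare m = 12; +1 → 13 = n.

BG52xn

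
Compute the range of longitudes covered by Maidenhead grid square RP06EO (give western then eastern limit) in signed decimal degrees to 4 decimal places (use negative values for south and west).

Field R=17, P=15: +17·20° lon, +15·10° lat → SW at lon 160°, lat 60°.
Square 0, 6: +0·2° lon, +6·1° lat → SW at lon 160°, lat 66°.
Subsquare e=4, o=14: +4·0.0833333° lon, +14·0.0416667° lat → SW at lon 160.333°, lat 66.5833°.
Cell spans 0.0833333° lon × 0.0416667° lat.
west 160.3333, east 160.4167.

160.3333, 160.4167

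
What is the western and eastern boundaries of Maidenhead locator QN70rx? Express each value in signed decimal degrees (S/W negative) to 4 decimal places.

155.4167, 155.5000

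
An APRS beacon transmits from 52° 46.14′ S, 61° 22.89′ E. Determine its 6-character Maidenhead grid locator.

MD07qf

Add 180° to longitude and 90° to latitude: 241.3815, 37.2310.
Field (20°×10°, letters A–R): 241.3815/20 → 12 → M, 37.2310/10 → 3 → D; chars MD.
Square (2°×1°, digits 0–9): 1.3815/2 → 0, 7.2310/1 → 7; chars 07.
Subsquare (5′×2.5′, letters a–x): 1.3815/0.0833333 → 16 → q, 0.2310/0.0416667 → 5 → f; chars qf.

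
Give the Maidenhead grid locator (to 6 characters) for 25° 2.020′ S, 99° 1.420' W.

EG04lx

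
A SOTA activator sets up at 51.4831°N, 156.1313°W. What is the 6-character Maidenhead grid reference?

Shift to the Maidenhead origin (180°W, 90°S): lon 23.8687, lat 141.4831.
Field: lon ⌊23.8687/20⌋ = 1 → B; lat ⌊141.4831/10⌋ = 14 → O.
Square: lon ⌊3.8687/2⌋ = 1; lat ⌊1.4831/1⌋ = 1.
Subsquare: lon ⌊1.8687/0.0833333⌋ = 22 → w; lat ⌊0.4831/0.0416667⌋ = 11 → l.

BO11wl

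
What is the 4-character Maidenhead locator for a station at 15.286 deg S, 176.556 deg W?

AH14

Offset from 180°W / 90°S: lon 3.44°, lat 74.71°.
Field: lon ⌊3.44/20⌋ = 0 → A; lat ⌊74.71/10⌋ = 7 → H.
Square: lon ⌊3.44/2⌋ = 1; lat ⌊4.71/1⌋ = 4.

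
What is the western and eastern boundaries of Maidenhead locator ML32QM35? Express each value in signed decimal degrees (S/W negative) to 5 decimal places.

Field M=12, L=11: +12·20° lon, +11·10° lat → SW at lon 60°, lat 20°.
Square 3, 2: +3·2° lon, +2·1° lat → SW at lon 66°, lat 22°.
Subsquare q=16, m=12: +16·0.0833333° lon, +12·0.0416667° lat → SW at lon 67.3333°, lat 22.5°.
Extended square 3, 5: +3·0.00833333° lon, +5·0.00416667° lat → SW at lon 67.3583°, lat 22.5208°.
Cell spans 0.00833333° lon × 0.00416667° lat.
west 67.35833, east 67.36667.

67.35833, 67.36667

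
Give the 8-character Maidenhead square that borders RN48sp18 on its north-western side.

RN48sp09

Longitude extended square 1; −1 → 0.
Latitude extended square 8; +1 → 9.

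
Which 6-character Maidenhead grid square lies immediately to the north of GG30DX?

GG31da

Latitude subsquare x = 23; +1 → 24, wraps to 0 = a, carry into square.
Latitude square 0; +1 → 1.
The longitude characters are unchanged.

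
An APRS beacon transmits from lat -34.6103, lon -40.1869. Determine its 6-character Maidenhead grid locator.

GF95vj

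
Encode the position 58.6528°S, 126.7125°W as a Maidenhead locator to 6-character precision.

CD61pi

Offset from 180°W / 90°S: lon 53.2875°, lat 31.3472°.
Field: 53.2875/20 → 2 → C, 31.3472/10 → 3 → D; chars CD.
Square: 13.2875/2 → 6, 1.3472/1 → 1; chars 61.
Subsquare: 1.2875/0.0833333 → 15 → p, 0.3472/0.0416667 → 8 → i; chars pi.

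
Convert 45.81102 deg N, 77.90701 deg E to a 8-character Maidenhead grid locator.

MN85wt84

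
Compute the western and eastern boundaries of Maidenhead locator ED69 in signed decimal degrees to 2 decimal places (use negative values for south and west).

-88.00, -86.00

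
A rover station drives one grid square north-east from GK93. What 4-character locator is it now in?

HK04

Longitude square 9; +1 → 10, wraps to 0, carry into field.
Longitude field G = 6; +1 → 7 = H.
Latitude square 3; +1 → 4.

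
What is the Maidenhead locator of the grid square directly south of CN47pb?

Latitude subsquare b = 1; −1 → 0 = a.
The longitude characters are unchanged.

CN47pa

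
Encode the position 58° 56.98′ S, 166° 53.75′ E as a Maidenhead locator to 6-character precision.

Add 180° to longitude and 90° to latitude: 346.8958, 31.0503.
Field: lon ⌊346.8958/20⌋ = 17 → R; lat ⌊31.0503/10⌋ = 3 → D.
Square: lon ⌊6.8958/2⌋ = 3; lat ⌊1.0503/1⌋ = 1.
Subsquare: lon ⌊0.8958/0.0833333⌋ = 10 → k; lat ⌊0.0503/0.0416667⌋ = 1 → b.

RD31kb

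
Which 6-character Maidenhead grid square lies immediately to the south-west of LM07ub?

Longitude subsquare u = 20; −1 → 19 = t.
Latitude subsquare b = 1; −1 → 0 = a.

LM07ta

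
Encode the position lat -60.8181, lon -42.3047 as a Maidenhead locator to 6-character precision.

GC89ue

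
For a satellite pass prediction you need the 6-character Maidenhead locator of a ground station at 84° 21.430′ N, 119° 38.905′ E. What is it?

OR94ti

Shift to the Maidenhead origin (180°W, 90°S): lon 299.6484, lat 174.3572.
Field: lon ⌊299.6484/20⌋ = 14 → O; lat ⌊174.3572/10⌋ = 17 → R.
Square: lon ⌊19.6484/2⌋ = 9; lat ⌊4.3572/1⌋ = 4.
Subsquare: lon ⌊1.6484/0.0833333⌋ = 19 → t; lat ⌊0.3572/0.0416667⌋ = 8 → i.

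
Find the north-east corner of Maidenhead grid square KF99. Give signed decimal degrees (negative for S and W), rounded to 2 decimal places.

Field K=10, F=5: +10·20° lon, +5·10° lat → SW at lon 20°, lat -40°.
Square 9, 9: +9·2° lon, +9·1° lat → SW at lon 38°, lat -31°.
Cell spans 2° lon × 1° lat. NE corner is SW corner plus one full cell.
latitude -30.00, longitude 40.00.

-30.00, 40.00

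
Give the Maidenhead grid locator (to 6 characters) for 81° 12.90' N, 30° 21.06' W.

HR41tf

Offset from 180°W / 90°S: lon 149.6490°, lat 171.2150°.
Field (20°×10°, letters A–R): lon ⌊149.6490/20⌋ = 7 → H; lat ⌊171.2150/10⌋ = 17 → R.
Square (2°×1°, digits 0–9): lon ⌊9.6490/2⌋ = 4; lat ⌊1.2150/1⌋ = 1.
Subsquare (5′×2.5′, letters a–x): lon ⌊1.6490/0.0833333⌋ = 19 → t; lat ⌊0.2150/0.0416667⌋ = 5 → f.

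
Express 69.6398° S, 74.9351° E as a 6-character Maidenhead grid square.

Offset from 180°W / 90°S: lon 254.9351°, lat 20.3602°.
Field: lon ⌊254.9351/20⌋ = 12 → M; lat ⌊20.3602/10⌋ = 2 → C.
Square: lon ⌊14.9351/2⌋ = 7; lat ⌊0.3602/1⌋ = 0.
Subsquare: lon ⌊0.9351/0.0833333⌋ = 11 → l; lat ⌊0.3602/0.0416667⌋ = 8 → i.

MC70li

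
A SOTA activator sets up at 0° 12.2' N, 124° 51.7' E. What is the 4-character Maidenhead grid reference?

PJ20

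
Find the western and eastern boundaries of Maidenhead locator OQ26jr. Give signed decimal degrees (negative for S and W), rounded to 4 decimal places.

Field O=14, Q=16: +14·20° lon, +16·10° lat → SW at lon 100°, lat 70°.
Square 2, 6: +2·2° lon, +6·1° lat → SW at lon 104°, lat 76°.
Subsquare j=9, r=17: +9·0.0833333° lon, +17·0.0416667° lat → SW at lon 104.75°, lat 76.7083°.
Cell spans 0.0833333° lon × 0.0416667° lat.
west 104.7500, east 104.8333.

104.7500, 104.8333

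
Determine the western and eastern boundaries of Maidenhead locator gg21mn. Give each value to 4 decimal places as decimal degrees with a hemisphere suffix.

55.0000° W, 54.9167° W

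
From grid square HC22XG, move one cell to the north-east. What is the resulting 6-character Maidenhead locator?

Longitude subsquare x = 23; +1 → 24, wraps to 0 = a, carry into square.
Longitude square 2; +1 → 3.
Latitude subsquare g = 6; +1 → 7 = h.

HC32ah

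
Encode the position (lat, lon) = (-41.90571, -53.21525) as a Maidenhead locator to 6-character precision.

Add 180° to longitude and 90° to latitude: 126.7848, 48.0943.
Field: lon ⌊126.7848/20⌋ = 6 → G; lat ⌊48.0943/10⌋ = 4 → E.
Square: lon ⌊6.7848/2⌋ = 3; lat ⌊8.0943/1⌋ = 8.
Subsquare: lon ⌊0.7848/0.0833333⌋ = 9 → j; lat ⌊0.0943/0.0416667⌋ = 2 → c.

GE38jc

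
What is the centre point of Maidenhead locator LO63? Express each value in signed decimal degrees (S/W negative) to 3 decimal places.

53.500, 53.000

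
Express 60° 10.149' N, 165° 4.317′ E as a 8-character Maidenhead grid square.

Add 180° to longitude and 90° to latitude: 345.07195, 150.16915.
Field (20°×10°, letters A–R): lon ⌊345.07195/20⌋ = 17 → R; lat ⌊150.16915/10⌋ = 15 → P.
Square (2°×1°, digits 0–9): lon ⌊5.07195/2⌋ = 2; lat ⌊0.16915/1⌋ = 0.
Subsquare (5′×2.5′, letters a–x): lon ⌊1.07195/0.0833333⌋ = 12 → m; lat ⌊0.16915/0.0416667⌋ = 4 → e.
Extended square (30″×15″, digits 0–9): lon ⌊0.07195/0.00833333⌋ = 8; lat ⌊0.00248/0.00416667⌋ = 0.

RP20me80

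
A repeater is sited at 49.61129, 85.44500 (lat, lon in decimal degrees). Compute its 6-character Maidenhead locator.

Offset from 180°W / 90°S: lon 265.4450°, lat 139.6113°.
Field: 265.4450/20 → 13 → N, 139.6113/10 → 13 → N; chars NN.
Square: 5.4450/2 → 2, 9.6113/1 → 9; chars 29.
Subsquare: 1.4450/0.0833333 → 17 → r, 0.6113/0.0416667 → 14 → o; chars ro.

NN29ro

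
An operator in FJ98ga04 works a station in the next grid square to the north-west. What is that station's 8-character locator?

Longitude extended square 0; −1 → -1, wraps to 9, carry into subsquare.
Longitude subsquare g = 6; −1 → 5 = f.
Latitude extended square 4; +1 → 5.

FJ98fa95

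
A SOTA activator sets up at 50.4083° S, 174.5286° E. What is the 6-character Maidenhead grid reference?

RD79go

Offset from 180°W / 90°S: lon 354.5286°, lat 39.5917°.
Field: lon ⌊354.5286/20⌋ = 17 → R; lat ⌊39.5917/10⌋ = 3 → D.
Square: lon ⌊14.5286/2⌋ = 7; lat ⌊9.5917/1⌋ = 9.
Subsquare: lon ⌊0.5286/0.0833333⌋ = 6 → g; lat ⌊0.5917/0.0416667⌋ = 14 → o.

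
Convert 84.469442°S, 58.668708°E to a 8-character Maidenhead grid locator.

LA95im07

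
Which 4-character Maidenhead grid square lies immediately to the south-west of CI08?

Longitude square 0; −1 → -1, wraps to 9, carry into field.
Longitude field C = 2; −1 → 1 = B.
Latitude square 8; −1 → 7.

BI97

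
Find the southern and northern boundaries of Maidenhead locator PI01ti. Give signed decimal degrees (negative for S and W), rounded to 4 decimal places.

-8.6667, -8.6250

Field P=15, I=8: +15·20° lon, +8·10° lat → SW at lon 120°, lat -10°.
Square 0, 1: +0·2° lon, +1·1° lat → SW at lon 120°, lat -9°.
Subsquare t=19, i=8: +19·0.0833333° lon, +8·0.0416667° lat → SW at lon 121.583°, lat -8.66667°.
Cell spans 0.0833333° lon × 0.0416667° lat.
south -8.6667, north -8.6250.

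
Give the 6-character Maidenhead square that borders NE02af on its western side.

Longitude subsquare a = 0; −1 → -1, wraps to 23 = x, carry into square.
Longitude square 0; −1 → -1, wraps to 9, carry into field.
Longitude field N = 13; −1 → 12 = M.
The latitude characters are unchanged.

ME92xf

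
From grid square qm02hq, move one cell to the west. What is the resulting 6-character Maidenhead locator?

QM02gq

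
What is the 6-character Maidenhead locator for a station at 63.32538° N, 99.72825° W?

Offset from 180°W / 90°S: lon 80.2717°, lat 153.3254°.
Field: lon ⌊80.2717/20⌋ = 4 → E; lat ⌊153.3254/10⌋ = 15 → P.
Square: lon ⌊0.2717/2⌋ = 0; lat ⌊3.3254/1⌋ = 3.
Subsquare: lon ⌊0.2717/0.0833333⌋ = 3 → d; lat ⌊0.3254/0.0416667⌋ = 7 → h.

EP03dh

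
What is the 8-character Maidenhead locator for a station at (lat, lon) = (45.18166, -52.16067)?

GN35we03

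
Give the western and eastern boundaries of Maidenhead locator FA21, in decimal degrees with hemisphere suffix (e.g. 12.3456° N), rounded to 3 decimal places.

76.000° W, 74.000° W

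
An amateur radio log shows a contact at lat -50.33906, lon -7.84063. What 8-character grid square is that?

Offset from 180°W / 90°S: lon 172.15937°, lat 39.66094°.
Field: lon ⌊172.15937/20⌋ = 8 → I; lat ⌊39.66094/10⌋ = 3 → D.
Square: lon ⌊12.15937/2⌋ = 6; lat ⌊9.66094/1⌋ = 9.
Subsquare: lon ⌊0.15937/0.0833333⌋ = 1 → b; lat ⌊0.66094/0.0416667⌋ = 15 → p.
Extended square: lon ⌊0.07604/0.00833333⌋ = 9; lat ⌊0.03594/0.00416667⌋ = 8.

ID69bp98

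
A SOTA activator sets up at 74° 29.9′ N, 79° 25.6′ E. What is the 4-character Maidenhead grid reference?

Add 180° to longitude and 90° to latitude: 259.43, 164.50.
Field: 259.43/20 → 12 → M, 164.50/10 → 16 → Q; chars MQ.
Square: 19.43/2 → 9, 4.50/1 → 4; chars 94.

MQ94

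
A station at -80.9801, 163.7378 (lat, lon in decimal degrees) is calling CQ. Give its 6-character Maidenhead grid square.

RA19ua

Offset from 180°W / 90°S: lon 343.7378°, lat 9.0199°.
Field: lon ⌊343.7378/20⌋ = 17 → R; lat ⌊9.0199/10⌋ = 0 → A.
Square: lon ⌊3.7378/2⌋ = 1; lat ⌊9.0199/1⌋ = 9.
Subsquare: lon ⌊1.7378/0.0833333⌋ = 20 → u; lat ⌊0.0199/0.0416667⌋ = 0 → a.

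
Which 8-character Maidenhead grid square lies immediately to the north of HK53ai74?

Latitude extended square 4; +1 → 5.
The longitude characters are unchanged.

HK53ai75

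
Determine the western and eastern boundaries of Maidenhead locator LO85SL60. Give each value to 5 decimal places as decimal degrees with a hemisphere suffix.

Field L=11, O=14: +11·20° lon, +14·10° lat → SW at lon 40°, lat 50°.
Square 8, 5: +8·2° lon, +5·1° lat → SW at lon 56°, lat 55°.
Subsquare s=18, l=11: +18·0.0833333° lon, +11·0.0416667° lat → SW at lon 57.5°, lat 55.4583°.
Extended square 6, 0: +6·0.00833333° lon, +0·0.00416667° lat → SW at lon 57.55°, lat 55.4583°.
Cell spans 0.00833333° lon × 0.00416667° lat.
west 57.55000° E, east 57.55833° E.

57.55000° E, 57.55833° E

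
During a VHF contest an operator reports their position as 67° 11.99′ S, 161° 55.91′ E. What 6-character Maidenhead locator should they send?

Shift to the Maidenhead origin (180°W, 90°S): lon 341.9318, lat 22.8002.
Field (20°×10°, letters A–R): lon ⌊341.9318/20⌋ = 17 → R; lat ⌊22.8002/10⌋ = 2 → C.
Square (2°×1°, digits 0–9): lon ⌊1.9318/2⌋ = 0; lat ⌊2.8002/1⌋ = 2.
Subsquare (5′×2.5′, letters a–x): lon ⌊1.9318/0.0833333⌋ = 23 → x; lat ⌊0.8002/0.0416667⌋ = 19 → t.

RC02xt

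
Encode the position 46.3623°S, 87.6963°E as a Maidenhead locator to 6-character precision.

NE33up

Add 180° to longitude and 90° to latitude: 267.6963, 43.6377.
Field: 267.6963/20 → 13 → N, 43.6377/10 → 4 → E; chars NE.
Square: 7.6963/2 → 3, 3.6377/1 → 3; chars 33.
Subsquare: 1.6963/0.0833333 → 20 → u, 0.6377/0.0416667 → 15 → p; chars up.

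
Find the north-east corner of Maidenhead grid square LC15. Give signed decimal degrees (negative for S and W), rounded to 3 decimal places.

-64.000, 44.000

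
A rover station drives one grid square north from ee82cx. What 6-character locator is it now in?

Latitude subsquare x = 23; +1 → 24, wraps to 0 = a, carry into square.
Latitude square 2; +1 → 3.
The longitude characters are unchanged.

EE83ca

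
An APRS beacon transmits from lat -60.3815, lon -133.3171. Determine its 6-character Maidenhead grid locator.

Shift to the Maidenhead origin (180°W, 90°S): lon 46.6829, lat 29.6185.
Field: lon ⌊46.6829/20⌋ = 2 → C; lat ⌊29.6185/10⌋ = 2 → C.
Square: lon ⌊6.6829/2⌋ = 3; lat ⌊9.6185/1⌋ = 9.
Subsquare: lon ⌊0.6829/0.0833333⌋ = 8 → i; lat ⌊0.6185/0.0416667⌋ = 14 → o.

CC39io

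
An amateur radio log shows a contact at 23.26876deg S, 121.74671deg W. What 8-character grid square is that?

Add 180° to longitude and 90° to latitude: 58.25329, 66.73124.
Field: 58.25329/20 → 2 → C, 66.73124/10 → 6 → G; chars CG.
Square: 18.25329/2 → 9, 6.73124/1 → 6; chars 96.
Subsquare: 0.25329/0.0833333 → 3 → d, 0.73124/0.0416667 → 17 → r; chars dr.
Extended square: 0.00329/0.00833333 → 0, 0.02291/0.00416667 → 5; chars 05.

CG96dr05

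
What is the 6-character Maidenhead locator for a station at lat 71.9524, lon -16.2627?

IQ11uw

Add 180° to longitude and 90° to latitude: 163.7373, 161.9524.
Field: lon ⌊163.7373/20⌋ = 8 → I; lat ⌊161.9524/10⌋ = 16 → Q.
Square: lon ⌊3.7373/2⌋ = 1; lat ⌊1.9524/1⌋ = 1.
Subsquare: lon ⌊1.7373/0.0833333⌋ = 20 → u; lat ⌊0.9524/0.0416667⌋ = 22 → w.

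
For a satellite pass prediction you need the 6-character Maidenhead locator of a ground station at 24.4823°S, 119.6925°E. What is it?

Add 180° to longitude and 90° to latitude: 299.6925, 65.5177.
Field: 299.6925/20 → 14 → O, 65.5177/10 → 6 → G; chars OG.
Square: 19.6925/2 → 9, 5.5177/1 → 5; chars 95.
Subsquare: 1.6925/0.0833333 → 20 → u, 0.5177/0.0416667 → 12 → m; chars um.

OG95um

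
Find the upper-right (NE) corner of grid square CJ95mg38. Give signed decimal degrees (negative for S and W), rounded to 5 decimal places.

Field C=2, J=9: +2·20° lon, +9·10° lat → SW at lon -140°, lat 0°.
Square 9, 5: +9·2° lon, +5·1° lat → SW at lon -122°, lat 5°.
Subsquare m=12, g=6: +12·0.0833333° lon, +6·0.0416667° lat → SW at lon -121°, lat 5.25°.
Extended square 3, 8: +3·0.00833333° lon, +8·0.00416667° lat → SW at lon -120.975°, lat 5.28333°.
Cell spans 0.00833333° lon × 0.00416667° lat. NE corner is SW corner plus one full cell.
latitude 5.28750, longitude -120.96667.

5.28750, -120.96667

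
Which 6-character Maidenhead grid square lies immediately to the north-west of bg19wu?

BG19vv

Longitude subsquare w = 22; −1 → 21 = v.
Latitude subsquare u = 20; +1 → 21 = v.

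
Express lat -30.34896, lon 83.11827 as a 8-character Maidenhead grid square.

Offset from 180°W / 90°S: lon 263.11827°, lat 59.65104°.
Field (20°×10°, letters A–R): 263.11827/20 → 13 → N, 59.65104/10 → 5 → F; chars NF.
Square (2°×1°, digits 0–9): 3.11827/2 → 1, 9.65104/1 → 9; chars 19.
Subsquare (5′×2.5′, letters a–x): 1.11827/0.0833333 → 13 → n, 0.65104/0.0416667 → 15 → p; chars np.
Extended square (30″×15″, digits 0–9): 0.03494/0.00833333 → 4, 0.02604/0.00416667 → 6; chars 46.

NF19np46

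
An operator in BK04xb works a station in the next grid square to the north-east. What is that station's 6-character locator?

BK14ac

Longitude subsquare x = 23; +1 → 24, wraps to 0 = a, carry into square.
Longitude square 0; +1 → 1.
Latitude subsquare b = 1; +1 → 2 = c.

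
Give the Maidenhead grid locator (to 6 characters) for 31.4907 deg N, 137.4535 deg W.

CM11gl

Offset from 180°W / 90°S: lon 42.5465°, lat 121.4907°.
Field: 42.5465/20 → 2 → C, 121.4907/10 → 12 → M; chars CM.
Square: 2.5465/2 → 1, 1.4907/1 → 1; chars 11.
Subsquare: 0.5465/0.0833333 → 6 → g, 0.4907/0.0416667 → 11 → l; chars gl.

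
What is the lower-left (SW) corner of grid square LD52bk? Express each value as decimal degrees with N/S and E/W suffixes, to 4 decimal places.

Field L=11, D=3: +11·20° lon, +3·10° lat → SW at lon 40°, lat -60°.
Square 5, 2: +5·2° lon, +2·1° lat → SW at lon 50°, lat -58°.
Subsquare b=1, k=10: +1·0.0833333° lon, +10·0.0416667° lat → SW at lon 50.0833°, lat -57.5833°.
latitude 57.5833° S, longitude 50.0833° E.

57.5833° S, 50.0833° E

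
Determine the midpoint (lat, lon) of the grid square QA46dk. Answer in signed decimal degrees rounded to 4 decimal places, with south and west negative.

-83.5625, 148.2917

Field Q=16, A=0: +16·20° lon, +0·10° lat → SW at lon 140°, lat -90°.
Square 4, 6: +4·2° lon, +6·1° lat → SW at lon 148°, lat -84°.
Subsquare d=3, k=10: +3·0.0833333° lon, +10·0.0416667° lat → SW at lon 148.25°, lat -83.5833°.
Cell spans 0.0833333° lon × 0.0416667° lat. Centre is SW corner plus half of each.
latitude -83.5625, longitude 148.2917.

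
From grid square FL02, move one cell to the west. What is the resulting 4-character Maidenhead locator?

EL92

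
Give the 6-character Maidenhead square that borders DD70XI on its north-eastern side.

DD80aj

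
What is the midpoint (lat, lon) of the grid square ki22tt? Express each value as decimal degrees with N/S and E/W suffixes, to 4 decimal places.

Field K=10, I=8: +10·20° lon, +8·10° lat → SW at lon 20°, lat -10°.
Square 2, 2: +2·2° lon, +2·1° lat → SW at lon 24°, lat -8°.
Subsquare t=19, t=19: +19·0.0833333° lon, +19·0.0416667° lat → SW at lon 25.5833°, lat -7.20833°.
Cell spans 0.0833333° lon × 0.0416667° lat. Centre is SW corner plus half of each.
latitude 7.1875° S, longitude 25.6250° E.

7.1875° S, 25.6250° E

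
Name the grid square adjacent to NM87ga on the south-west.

NM86fx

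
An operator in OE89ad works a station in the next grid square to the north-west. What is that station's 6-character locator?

OE79xe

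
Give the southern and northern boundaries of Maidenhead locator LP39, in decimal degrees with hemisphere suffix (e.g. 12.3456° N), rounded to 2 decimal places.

69.00° N, 70.00° N

Field L=11, P=15: +11·20° lon, +15·10° lat → SW at lon 40°, lat 60°.
Square 3, 9: +3·2° lon, +9·1° lat → SW at lon 46°, lat 69°.
Cell spans 2° lon × 1° lat.
south 69.00° N, north 70.00° N.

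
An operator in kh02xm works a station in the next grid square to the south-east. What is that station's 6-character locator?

KH12al

Longitude subsquare x = 23; +1 → 24, wraps to 0 = a, carry into square.
Longitude square 0; +1 → 1.
Latitude subsquare m = 12; −1 → 11 = l.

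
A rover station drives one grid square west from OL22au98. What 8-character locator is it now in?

Longitude extended square 9; −1 → 8.
The latitude characters are unchanged.

OL22au88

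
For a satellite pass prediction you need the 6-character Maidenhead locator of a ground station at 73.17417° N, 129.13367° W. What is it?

CQ53ke

Offset from 180°W / 90°S: lon 50.8663°, lat 163.1742°.
Field: lon ⌊50.8663/20⌋ = 2 → C; lat ⌊163.1742/10⌋ = 16 → Q.
Square: lon ⌊10.8663/2⌋ = 5; lat ⌊3.1742/1⌋ = 3.
Subsquare: lon ⌊0.8663/0.0833333⌋ = 10 → k; lat ⌊0.1742/0.0416667⌋ = 4 → e.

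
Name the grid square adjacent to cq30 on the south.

CP39

Latitude square 0; −1 → -1, wraps to 9, carry into field.
Latitude field Q = 16; −1 → 15 = P.
The longitude characters are unchanged.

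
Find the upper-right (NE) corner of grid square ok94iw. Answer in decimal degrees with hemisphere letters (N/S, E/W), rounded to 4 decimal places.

14.9583° N, 118.7500° E

Field O=14, K=10: +14·20° lon, +10·10° lat → SW at lon 100°, lat 10°.
Square 9, 4: +9·2° lon, +4·1° lat → SW at lon 118°, lat 14°.
Subsquare i=8, w=22: +8·0.0833333° lon, +22·0.0416667° lat → SW at lon 118.667°, lat 14.9167°.
Cell spans 0.0833333° lon × 0.0416667° lat. NE corner is SW corner plus one full cell.
latitude 14.9583° N, longitude 118.7500° E.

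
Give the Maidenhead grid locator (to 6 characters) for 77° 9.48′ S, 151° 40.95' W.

Shift to the Maidenhead origin (180°W, 90°S): lon 28.3175, lat 12.8420.
Field: 28.3175/20 → 1 → B, 12.8420/10 → 1 → B; chars BB.
Square: 8.3175/2 → 4, 2.8420/1 → 2; chars 42.
Subsquare: 0.3175/0.0833333 → 3 → d, 0.8420/0.0416667 → 20 → u; chars du.

BB42du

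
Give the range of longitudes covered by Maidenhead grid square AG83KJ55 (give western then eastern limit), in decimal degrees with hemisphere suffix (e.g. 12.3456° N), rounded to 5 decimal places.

Field A=0, G=6: +0·20° lon, +6·10° lat → SW at lon -180°, lat -30°.
Square 8, 3: +8·2° lon, +3·1° lat → SW at lon -164°, lat -27°.
Subsquare k=10, j=9: +10·0.0833333° lon, +9·0.0416667° lat → SW at lon -163.167°, lat -26.625°.
Extended square 5, 5: +5·0.00833333° lon, +5·0.00416667° lat → SW at lon -163.125°, lat -26.6042°.
Cell spans 0.00833333° lon × 0.00416667° lat.
west 163.12500° W, east 163.11667° W.

163.12500° W, 163.11667° W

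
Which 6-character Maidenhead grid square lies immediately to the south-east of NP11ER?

Longitude subsquare e = 4; +1 → 5 = f.
Latitude subsquare r = 17; −1 → 16 = q.

NP11fq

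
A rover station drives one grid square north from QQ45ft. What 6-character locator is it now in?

QQ45fu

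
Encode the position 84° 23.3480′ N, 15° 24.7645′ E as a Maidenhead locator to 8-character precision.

JR74qj93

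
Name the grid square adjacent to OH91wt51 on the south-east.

Longitude extended square 5; +1 → 6.
Latitude extended square 1; −1 → 0.

OH91wt60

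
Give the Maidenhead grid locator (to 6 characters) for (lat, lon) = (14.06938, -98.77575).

EK04ob

Add 180° to longitude and 90° to latitude: 81.2242, 104.0694.
Field (20°×10°, letters A–R): 81.2242/20 → 4 → E, 104.0694/10 → 10 → K; chars EK.
Square (2°×1°, digits 0–9): 1.2242/2 → 0, 4.0694/1 → 4; chars 04.
Subsquare (5′×2.5′, letters a–x): 1.2242/0.0833333 → 14 → o, 0.0694/0.0416667 → 1 → b; chars ob.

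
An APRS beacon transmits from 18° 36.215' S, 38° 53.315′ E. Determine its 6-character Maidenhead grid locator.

Add 180° to longitude and 90° to latitude: 218.8886, 71.3964.
Field: 218.8886/20 → 10 → K, 71.3964/10 → 7 → H; chars KH.
Square: 18.8886/2 → 9, 1.3964/1 → 1; chars 91.
Subsquare: 0.8886/0.0833333 → 10 → k, 0.3964/0.0416667 → 9 → j; chars kj.

KH91kj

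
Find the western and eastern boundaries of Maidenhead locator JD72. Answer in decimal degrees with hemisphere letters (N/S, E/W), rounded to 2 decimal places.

14.00° E, 16.00° E

Field J=9, D=3: +9·20° lon, +3·10° lat → SW at lon 0°, lat -60°.
Square 7, 2: +7·2° lon, +2·1° lat → SW at lon 14°, lat -58°.
Cell spans 2° lon × 1° lat.
west 14.00° E, east 16.00° E.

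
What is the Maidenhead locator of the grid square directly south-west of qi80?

Longitude square 8; −1 → 7.
Latitude square 0; −1 → -1, wraps to 9, carry into field.
Latitude field I = 8; −1 → 7 = H.

QH79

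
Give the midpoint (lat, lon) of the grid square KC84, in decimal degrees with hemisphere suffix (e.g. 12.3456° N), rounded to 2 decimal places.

Field K=10, C=2: +10·20° lon, +2·10° lat → SW at lon 20°, lat -70°.
Square 8, 4: +8·2° lon, +4·1° lat → SW at lon 36°, lat -66°.
Cell spans 2° lon × 1° lat. Centre is SW corner plus half of each.
latitude 65.50° S, longitude 37.00° E.

65.50° S, 37.00° E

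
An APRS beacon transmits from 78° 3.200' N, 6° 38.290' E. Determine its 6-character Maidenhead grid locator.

JQ38hb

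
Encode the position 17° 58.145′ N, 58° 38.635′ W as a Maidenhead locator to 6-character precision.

Add 180° to longitude and 90° to latitude: 121.3561, 107.9691.
Field: lon ⌊121.3561/20⌋ = 6 → G; lat ⌊107.9691/10⌋ = 10 → K.
Square: lon ⌊1.3561/2⌋ = 0; lat ⌊7.9691/1⌋ = 7.
Subsquare: lon ⌊1.3561/0.0833333⌋ = 16 → q; lat ⌊0.9691/0.0416667⌋ = 23 → x.

GK07qx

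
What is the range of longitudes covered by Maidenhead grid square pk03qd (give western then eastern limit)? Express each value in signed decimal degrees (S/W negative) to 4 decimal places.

121.3333, 121.4167

Field P=15, K=10: +15·20° lon, +10·10° lat → SW at lon 120°, lat 10°.
Square 0, 3: +0·2° lon, +3·1° lat → SW at lon 120°, lat 13°.
Subsquare q=16, d=3: +16·0.0833333° lon, +3·0.0416667° lat → SW at lon 121.333°, lat 13.125°.
Cell spans 0.0833333° lon × 0.0416667° lat.
west 121.3333, east 121.4167.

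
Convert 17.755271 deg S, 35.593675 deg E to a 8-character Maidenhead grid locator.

Add 180° to longitude and 90° to latitude: 215.59367, 72.24473.
Field: 215.59367/20 → 10 → K, 72.24473/10 → 7 → H; chars KH.
Square: 15.59367/2 → 7, 2.24473/1 → 2; chars 72.
Subsquare: 1.59367/0.0833333 → 19 → t, 0.24473/0.0416667 → 5 → f; chars tf.
Extended square: 0.01034/0.00833333 → 1, 0.03640/0.00416667 → 8; chars 18.

KH72tf18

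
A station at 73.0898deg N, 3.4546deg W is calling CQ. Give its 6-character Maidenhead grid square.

IQ83gc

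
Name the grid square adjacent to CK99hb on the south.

CK99ha

Latitude subsquare b = 1; −1 → 0 = a.
The longitude characters are unchanged.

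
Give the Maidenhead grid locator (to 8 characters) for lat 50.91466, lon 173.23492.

RO60ov89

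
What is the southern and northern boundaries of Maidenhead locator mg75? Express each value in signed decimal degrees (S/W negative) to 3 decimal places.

-25.000, -24.000

Field M=12, G=6: +12·20° lon, +6·10° lat → SW at lon 60°, lat -30°.
Square 7, 5: +7·2° lon, +5·1° lat → SW at lon 74°, lat -25°.
Cell spans 2° lon × 1° lat.
south -25.000, north -24.000.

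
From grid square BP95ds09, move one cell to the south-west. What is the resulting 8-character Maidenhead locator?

BP95cs98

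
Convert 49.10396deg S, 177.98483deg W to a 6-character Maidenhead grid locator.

AE10av

Offset from 180°W / 90°S: lon 2.0152°, lat 40.8960°.
Field: 2.0152/20 → 0 → A, 40.8960/10 → 4 → E; chars AE.
Square: 2.0152/2 → 1, 0.8960/1 → 0; chars 10.
Subsquare: 0.0152/0.0833333 → 0 → a, 0.8960/0.0416667 → 21 → v; chars av.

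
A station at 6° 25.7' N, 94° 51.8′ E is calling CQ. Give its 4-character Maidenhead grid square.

NJ76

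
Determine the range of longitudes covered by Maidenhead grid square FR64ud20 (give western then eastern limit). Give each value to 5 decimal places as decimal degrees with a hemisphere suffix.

Field F=5, R=17: +5·20° lon, +17·10° lat → SW at lon -80°, lat 80°.
Square 6, 4: +6·2° lon, +4·1° lat → SW at lon -68°, lat 84°.
Subsquare u=20, d=3: +20·0.0833333° lon, +3·0.0416667° lat → SW at lon -66.3333°, lat 84.125°.
Extended square 2, 0: +2·0.00833333° lon, +0·0.00416667° lat → SW at lon -66.3167°, lat 84.125°.
Cell spans 0.00833333° lon × 0.00416667° lat.
west 66.31667° W, east 66.30833° W.

66.31667° W, 66.30833° W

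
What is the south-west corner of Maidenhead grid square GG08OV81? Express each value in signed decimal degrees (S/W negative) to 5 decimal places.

-21.12083, -58.76667

Field G=6, G=6: +6·20° lon, +6·10° lat → SW at lon -60°, lat -30°.
Square 0, 8: +0·2° lon, +8·1° lat → SW at lon -60°, lat -22°.
Subsquare o=14, v=21: +14·0.0833333° lon, +21·0.0416667° lat → SW at lon -58.8333°, lat -21.125°.
Extended square 8, 1: +8·0.00833333° lon, +1·0.00416667° lat → SW at lon -58.7667°, lat -21.1208°.
latitude -21.12083, longitude -58.76667.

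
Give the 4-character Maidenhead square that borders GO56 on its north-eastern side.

GO67

Longitude square 5; +1 → 6.
Latitude square 6; +1 → 7.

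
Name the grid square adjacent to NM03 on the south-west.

MM92

Longitude square 0; −1 → -1, wraps to 9, carry into field.
Longitude field N = 13; −1 → 12 = M.
Latitude square 3; −1 → 2.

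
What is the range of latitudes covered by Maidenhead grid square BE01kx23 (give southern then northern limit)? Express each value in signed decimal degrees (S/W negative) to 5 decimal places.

Field B=1, E=4: +1·20° lon, +4·10° lat → SW at lon -160°, lat -50°.
Square 0, 1: +0·2° lon, +1·1° lat → SW at lon -160°, lat -49°.
Subsquare k=10, x=23: +10·0.0833333° lon, +23·0.0416667° lat → SW at lon -159.167°, lat -48.0417°.
Extended square 2, 3: +2·0.00833333° lon, +3·0.00416667° lat → SW at lon -159.15°, lat -48.0292°.
Cell spans 0.00833333° lon × 0.00416667° lat.
south -48.02917, north -48.02500.

-48.02917, -48.02500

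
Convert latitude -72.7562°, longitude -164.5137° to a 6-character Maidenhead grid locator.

AB77rf

Offset from 180°W / 90°S: lon 15.4863°, lat 17.2438°.
Field: 15.4863/20 → 0 → A, 17.2438/10 → 1 → B; chars AB.
Square: 15.4863/2 → 7, 7.2438/1 → 7; chars 77.
Subsquare: 1.4863/0.0833333 → 17 → r, 0.2438/0.0416667 → 5 → f; chars rf.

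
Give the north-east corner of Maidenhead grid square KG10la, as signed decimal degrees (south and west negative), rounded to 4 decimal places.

Field K=10, G=6: +10·20° lon, +6·10° lat → SW at lon 20°, lat -30°.
Square 1, 0: +1·2° lon, +0·1° lat → SW at lon 22°, lat -30°.
Subsquare l=11, a=0: +11·0.0833333° lon, +0·0.0416667° lat → SW at lon 22.9167°, lat -30°.
Cell spans 0.0833333° lon × 0.0416667° lat. NE corner is SW corner plus one full cell.
latitude -29.9583, longitude 23.0000.

-29.9583, 23.0000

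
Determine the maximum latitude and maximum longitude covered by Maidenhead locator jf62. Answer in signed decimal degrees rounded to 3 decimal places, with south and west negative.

-37.000, 14.000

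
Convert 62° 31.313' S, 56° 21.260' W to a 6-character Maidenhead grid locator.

GC17tl

Offset from 180°W / 90°S: lon 123.6457°, lat 27.4781°.
Field: 123.6457/20 → 6 → G, 27.4781/10 → 2 → C; chars GC.
Square: 3.6457/2 → 1, 7.4781/1 → 7; chars 17.
Subsquare: 1.6457/0.0833333 → 19 → t, 0.4781/0.0416667 → 11 → l; chars tl.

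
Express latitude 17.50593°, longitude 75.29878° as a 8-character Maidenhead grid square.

Shift to the Maidenhead origin (180°W, 90°S): lon 255.29878, lat 107.50593.
Field: 255.29878/20 → 12 → M, 107.50593/10 → 10 → K; chars MK.
Square: 15.29878/2 → 7, 7.50593/1 → 7; chars 77.
Subsquare: 1.29878/0.0833333 → 15 → p, 0.50593/0.0416667 → 12 → m; chars pm.
Extended square: 0.04878/0.00833333 → 5, 0.00593/0.00416667 → 1; chars 51.

MK77pm51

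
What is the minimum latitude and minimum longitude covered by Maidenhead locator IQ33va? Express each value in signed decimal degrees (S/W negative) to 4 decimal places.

73.0000, -12.2500

Field I=8, Q=16: +8·20° lon, +16·10° lat → SW at lon -20°, lat 70°.
Square 3, 3: +3·2° lon, +3·1° lat → SW at lon -14°, lat 73°.
Subsquare v=21, a=0: +21·0.0833333° lon, +0·0.0416667° lat → SW at lon -12.25°, lat 73°.
latitude 73.0000, longitude -12.2500.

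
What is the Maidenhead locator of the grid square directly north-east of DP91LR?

DP91ms

Longitude subsquare l = 11; +1 → 12 = m.
Latitude subsquare r = 17; +1 → 18 = s.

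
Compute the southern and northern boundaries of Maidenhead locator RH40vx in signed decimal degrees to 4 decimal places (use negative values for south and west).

-19.0417, -19.0000

Field R=17, H=7: +17·20° lon, +7·10° lat → SW at lon 160°, lat -20°.
Square 4, 0: +4·2° lon, +0·1° lat → SW at lon 168°, lat -20°.
Subsquare v=21, x=23: +21·0.0833333° lon, +23·0.0416667° lat → SW at lon 169.75°, lat -19.0417°.
Cell spans 0.0833333° lon × 0.0416667° lat.
south -19.0417, north -19.0000.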